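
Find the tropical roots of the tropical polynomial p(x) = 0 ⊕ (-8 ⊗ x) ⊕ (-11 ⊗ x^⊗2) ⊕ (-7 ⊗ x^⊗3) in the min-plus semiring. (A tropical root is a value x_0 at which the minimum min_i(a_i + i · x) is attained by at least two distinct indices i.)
Roots: {-4, 3, 8}

Each tropical root is a break point of the lower envelope of the lines y = a_i + i · x (there are 4 lines, with slopes 0, 1, ..., 3). Only the lines that attain the minimum somewhere contribute to roots; other lines are dominated. Here the surviving (envelope) indices are i = 3, i = 2, i = 1, i = 0.
Intersections between consecutive envelope lines give the roots: for adjacent envelope indices i < j the intersection is x = (a_i − a_j) / (j − i). Reading off the sorted break points: {-4, 3, 8}.
Verification: at each break x_0, at least two indices attain the minimum of min_i(a_i + i · x_0).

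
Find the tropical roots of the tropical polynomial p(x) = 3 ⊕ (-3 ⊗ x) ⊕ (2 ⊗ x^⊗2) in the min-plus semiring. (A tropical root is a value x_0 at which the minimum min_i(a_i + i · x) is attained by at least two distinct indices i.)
Roots: {-5, 6}

Each tropical root is a break point of the lower envelope of the lines y = a_i + i · x (there are 3 lines, with slopes 0, 1, ..., 2). Only the lines that attain the minimum somewhere contribute to roots; other lines are dominated. Here the surviving (envelope) indices are i = 2, i = 1, i = 0.
Intersections between consecutive envelope lines give the roots: for adjacent envelope indices i < j the intersection is x = (a_i − a_j) / (j − i). Reading off the sorted break points: {-5, 6}.
Verification: at each break x_0, at least two indices attain the minimum of min_i(a_i + i · x_0).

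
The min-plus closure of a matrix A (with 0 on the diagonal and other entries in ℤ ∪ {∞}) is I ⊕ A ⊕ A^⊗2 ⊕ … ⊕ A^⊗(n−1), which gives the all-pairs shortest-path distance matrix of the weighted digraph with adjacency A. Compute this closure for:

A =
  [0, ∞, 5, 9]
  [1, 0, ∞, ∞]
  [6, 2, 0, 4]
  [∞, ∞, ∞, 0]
Closure =
  [0, 7, 5, 9]
  [1, 0, 6, 10]
  [3, 2, 0, 4]
  [∞, ∞, ∞, 0]

This is the Floyd-Warshall all-pairs shortest-path computation. For each intermediate vertex k = 0, 1, …, 3, update dist[i][j] ← min(dist[i][j], dist[i][k] + dist[k][j]). The final matrix gives, for each (i, j), the minimum total weight of any directed path from i to j (possibly empty when i = j).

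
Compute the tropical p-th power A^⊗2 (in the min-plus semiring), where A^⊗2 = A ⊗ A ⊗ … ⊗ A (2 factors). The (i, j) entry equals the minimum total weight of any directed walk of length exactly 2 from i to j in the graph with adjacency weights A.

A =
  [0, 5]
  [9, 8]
A^⊗2 =
  [0, 5]
  [9, 14]

Each entry (A^⊗2)_ij equals the minimum over all length-2 walks i = v_0 → v_1 → … → v_2 = j of Σ_t A[v_t][v_{t+1}]. For example, for (i, j) = (0, 1) we minimise over 2 possible intermediate vertex sequences; the minimum is 5, attained along the walk 0 → 0 → 1.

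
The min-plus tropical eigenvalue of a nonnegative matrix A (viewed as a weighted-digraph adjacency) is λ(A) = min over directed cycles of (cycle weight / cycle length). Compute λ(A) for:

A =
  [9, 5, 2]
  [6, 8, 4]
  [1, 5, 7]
λ(A) = 3/2

Enumerate directed cycles and compute their means (weight / length). Sample:
  cycle 0 → 0: weight = 9, length = 1, mean = 9/1 ≈ 9.000
  cycle 1 → 1: weight = 8, length = 1, mean = 8/1 ≈ 8.000
  cycle 2 → 2: weight = 7, length = 1, mean = 7/1 ≈ 7.000
  cycle 0 → 1 → 0: weight = 11, length = 2, mean = 11/2 ≈ 5.500
  cycle 0 → 2 → 0: weight = 3, length = 2, mean = 3/2 ≈ 1.500
  cycle 1 → 0 → 1: weight = 11, length = 2, mean = 11/2 ≈ 5.500
Minimum mean = 1.500, attained e.g. along the cycle 0 → 2 → 0 with weight 3 and length 2. So λ(A) = 3/2 = 3/2.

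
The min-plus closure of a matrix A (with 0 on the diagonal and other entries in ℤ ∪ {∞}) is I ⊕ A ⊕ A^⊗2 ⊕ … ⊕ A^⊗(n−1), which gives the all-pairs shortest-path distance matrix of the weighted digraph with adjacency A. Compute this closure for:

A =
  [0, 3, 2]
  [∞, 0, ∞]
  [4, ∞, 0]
Closure =
  [0, 3, 2]
  [∞, 0, ∞]
  [4, 7, 0]

This is the Floyd-Warshall all-pairs shortest-path computation. For each intermediate vertex k = 0, 1, …, 2, update dist[i][j] ← min(dist[i][j], dist[i][k] + dist[k][j]). The final matrix gives, for each (i, j), the minimum total weight of any directed path from i to j (possibly empty when i = j).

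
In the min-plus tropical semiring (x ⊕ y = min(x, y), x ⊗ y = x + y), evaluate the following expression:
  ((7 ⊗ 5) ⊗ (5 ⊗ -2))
((7 ⊗ 5) ⊗ (5 ⊗ -2)) = 15

Expand innermost to outermost. Recall ⊕ takes the minimum of its arguments and ⊗ takes their sum. Working out the expression ((7 ⊗ 5) ⊗ (5 ⊗ -2)) gives 15.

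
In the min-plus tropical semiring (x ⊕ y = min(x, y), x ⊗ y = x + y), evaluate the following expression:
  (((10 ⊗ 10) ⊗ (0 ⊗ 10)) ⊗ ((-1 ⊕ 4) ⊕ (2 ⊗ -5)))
(((10 ⊗ 10) ⊗ (0 ⊗ 10)) ⊗ ((-1 ⊕ 4) ⊕ (2 ⊗ -5))) = 27

Expand innermost to outermost. Recall ⊕ takes the minimum of its arguments and ⊗ takes their sum. Working out the expression (((10 ⊗ 10) ⊗ (0 ⊗ 10)) ⊗ ((-1 ⊕ 4) ⊕ (2 ⊗ -5))) gives 27.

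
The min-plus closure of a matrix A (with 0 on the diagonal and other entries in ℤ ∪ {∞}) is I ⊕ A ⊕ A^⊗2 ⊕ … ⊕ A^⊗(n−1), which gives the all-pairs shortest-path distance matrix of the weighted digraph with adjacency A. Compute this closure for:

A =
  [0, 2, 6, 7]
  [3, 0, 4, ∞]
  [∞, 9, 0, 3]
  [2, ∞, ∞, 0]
Closure =
  [0, 2, 6, 7]
  [3, 0, 4, 7]
  [5, 7, 0, 3]
  [2, 4, 8, 0]

This is the Floyd-Warshall all-pairs shortest-path computation. For each intermediate vertex k = 0, 1, …, 3, update dist[i][j] ← min(dist[i][j], dist[i][k] + dist[k][j]). The final matrix gives, for each (i, j), the minimum total weight of any directed path from i to j (possibly empty when i = j).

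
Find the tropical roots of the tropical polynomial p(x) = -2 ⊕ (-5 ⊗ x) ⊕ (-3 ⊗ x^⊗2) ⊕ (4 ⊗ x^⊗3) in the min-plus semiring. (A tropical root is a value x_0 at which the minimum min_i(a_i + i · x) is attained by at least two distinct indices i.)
Roots: {-7, -2, 3}

Each tropical root is a break point of the lower envelope of the lines y = a_i + i · x (there are 4 lines, with slopes 0, 1, ..., 3). Only the lines that attain the minimum somewhere contribute to roots; other lines are dominated. Here the surviving (envelope) indices are i = 3, i = 2, i = 1, i = 0.
Intersections between consecutive envelope lines give the roots: for adjacent envelope indices i < j the intersection is x = (a_i − a_j) / (j − i). Reading off the sorted break points: {-7, -2, 3}.
Verification: at each break x_0, at least two indices attain the minimum of min_i(a_i + i · x_0).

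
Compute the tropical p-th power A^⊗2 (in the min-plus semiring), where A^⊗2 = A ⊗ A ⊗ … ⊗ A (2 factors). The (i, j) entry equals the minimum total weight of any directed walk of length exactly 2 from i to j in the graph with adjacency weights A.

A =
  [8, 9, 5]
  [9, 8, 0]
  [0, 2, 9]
A^⊗2 =
  [5, 7, 9]
  [0, 2, 8]
  [8, 9, 2]

Each entry (A^⊗2)_ij equals the minimum over all length-2 walks i = v_0 → v_1 → … → v_2 = j of Σ_t A[v_t][v_{t+1}]. For example, for (i, j) = (0, 2) we minimise over 3 possible intermediate vertex sequences; the minimum is 9, attained along the walk 0 → 1 → 2.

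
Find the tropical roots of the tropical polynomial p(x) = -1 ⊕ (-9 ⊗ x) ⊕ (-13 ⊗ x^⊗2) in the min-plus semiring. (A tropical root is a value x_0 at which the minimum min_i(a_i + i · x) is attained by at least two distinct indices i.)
Roots: {4, 8}

Each tropical root is a break point of the lower envelope of the lines y = a_i + i · x (there are 3 lines, with slopes 0, 1, ..., 2). Only the lines that attain the minimum somewhere contribute to roots; other lines are dominated. Here the surviving (envelope) indices are i = 2, i = 1, i = 0.
Intersections between consecutive envelope lines give the roots: for adjacent envelope indices i < j the intersection is x = (a_i − a_j) / (j − i). Reading off the sorted break points: {4, 8}.
Verification: at each break x_0, at least two indices attain the minimum of min_i(a_i + i · x_0).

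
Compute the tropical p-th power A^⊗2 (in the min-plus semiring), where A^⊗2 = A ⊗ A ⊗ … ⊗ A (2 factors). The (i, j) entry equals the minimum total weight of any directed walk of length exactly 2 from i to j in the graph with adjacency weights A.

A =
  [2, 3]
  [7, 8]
A^⊗2 =
  [4, 5]
  [9, 10]

Each entry (A^⊗2)_ij equals the minimum over all length-2 walks i = v_0 → v_1 → … → v_2 = j of Σ_t A[v_t][v_{t+1}]. For example, for (i, j) = (0, 1) we minimise over 2 possible intermediate vertex sequences; the minimum is 5, attained along the walk 0 → 0 → 1.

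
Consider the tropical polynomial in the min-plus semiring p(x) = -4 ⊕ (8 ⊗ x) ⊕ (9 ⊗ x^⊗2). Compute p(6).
p(6) = -4

A tropical monomial a ⊗ x^⊗i evaluates to a + i · x. Evaluating each term at x = 6:
  Term 0 contributes -4 + 0 · 6 = -4
  Term 1 contributes 8 + 1 · 6 = 14
  Term 2 contributes 9 + 2 · 6 = 21
p(6) = ⊕ of these = min[-4, 14, 21] = -4.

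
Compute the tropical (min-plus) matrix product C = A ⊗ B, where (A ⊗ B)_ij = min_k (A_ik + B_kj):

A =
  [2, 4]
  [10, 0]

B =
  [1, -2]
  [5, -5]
A ⊗ B =
  [3, -1]
  [5, -5]

Apply the min-plus product entry-by-entry:
  C[0][0] = min over k of (A[0][0] + B[0][0] = 2 + 1 = 3, A[0][1] + B[1][0] = 4 + 5 = 9) = 3 (attained at k = 0)
  C[0][1] = min over k of (A[0][0] + B[0][1] = 2 + -2 = 0, A[0][1] + B[1][1] = 4 + -5 = -1) = -1 (attained at k = 1)
  C[1][0] = min over k of (A[1][0] + B[0][0] = 10 + 1 = 11, A[1][1] + B[1][0] = 0 + 5 = 5) = 5 (attained at k = 1)
  C[1][1] = min over k of (A[1][0] + B[0][1] = 10 + -2 = 8, A[1][1] + B[1][1] = 0 + -5 = -5) = -5 (attained at k = 1)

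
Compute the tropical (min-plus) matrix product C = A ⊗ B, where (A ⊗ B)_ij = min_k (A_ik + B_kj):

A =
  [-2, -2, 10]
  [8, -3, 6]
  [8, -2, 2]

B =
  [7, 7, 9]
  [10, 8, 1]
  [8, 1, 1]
A ⊗ B =
  [5, 5, -1]
  [7, 5, -2]
  [8, 3, -1]

Apply the min-plus product entry-by-entry:
  C[0][0] = min over k of (A[0][0] + B[0][0] = -2 + 7 = 5, A[0][1] + B[1][0] = -2 + 10 = 8, A[0][2] + B[2][0] = 10 + 8 = 18) = 5 (attained at k = 0)
  C[0][1] = min over k of (A[0][0] + B[0][1] = -2 + 7 = 5, A[0][1] + B[1][1] = -2 + 8 = 6, A[0][2] + B[2][1] = 10 + 1 = 11) = 5 (attained at k = 0)
  C[0][2] = min over k of (A[0][0] + B[0][2] = -2 + 9 = 7, A[0][1] + B[1][2] = -2 + 1 = -1, A[0][2] + B[2][2] = 10 + 1 = 11) = -1 (attained at k = 1)
  C[1][0] = min over k of (A[1][0] + B[0][0] = 8 + 7 = 15, A[1][1] + B[1][0] = -3 + 10 = 7, A[1][2] + B[2][0] = 6 + 8 = 14) = 7 (attained at k = 1)
  C[1][1] = min over k of (A[1][0] + B[0][1] = 8 + 7 = 15, A[1][1] + B[1][1] = -3 + 8 = 5, A[1][2] + B[2][1] = 6 + 1 = 7) = 5 (attained at k = 1)
  C[1][2] = min over k of (A[1][0] + B[0][2] = 8 + 9 = 17, A[1][1] + B[1][2] = -3 + 1 = -2, A[1][2] + B[2][2] = 6 + 1 = 7) = -2 (attained at k = 1)
  C[2][0] = min over k of (A[2][0] + B[0][0] = 8 + 7 = 15, A[2][1] + B[1][0] = -2 + 10 = 8, A[2][2] + B[2][0] = 2 + 8 = 10) = 8 (attained at k = 1)
  C[2][1] = min over k of (A[2][0] + B[0][1] = 8 + 7 = 15, A[2][1] + B[1][1] = -2 + 8 = 6, A[2][2] + B[2][1] = 2 + 1 = 3) = 3 (attained at k = 2)
  C[2][2] = min over k of (A[2][0] + B[0][2] = 8 + 9 = 17, A[2][1] + B[1][2] = -2 + 1 = -1, A[2][2] + B[2][2] = 2 + 1 = 3) = -1 (attained at k = 1)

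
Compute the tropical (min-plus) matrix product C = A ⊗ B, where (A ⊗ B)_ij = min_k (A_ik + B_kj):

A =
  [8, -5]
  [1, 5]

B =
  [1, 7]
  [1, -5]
A ⊗ B =
  [-4, -10]
  [2, 0]

Apply the min-plus product entry-by-entry:
  C[0][0] = min over k of (A[0][0] + B[0][0] = 8 + 1 = 9, A[0][1] + B[1][0] = -5 + 1 = -4) = -4 (attained at k = 1)
  C[0][1] = min over k of (A[0][0] + B[0][1] = 8 + 7 = 15, A[0][1] + B[1][1] = -5 + -5 = -10) = -10 (attained at k = 1)
  C[1][0] = min over k of (A[1][0] + B[0][0] = 1 + 1 = 2, A[1][1] + B[1][0] = 5 + 1 = 6) = 2 (attained at k = 0)
  C[1][1] = min over k of (A[1][0] + B[0][1] = 1 + 7 = 8, A[1][1] + B[1][1] = 5 + -5 = 0) = 0 (attained at k = 1)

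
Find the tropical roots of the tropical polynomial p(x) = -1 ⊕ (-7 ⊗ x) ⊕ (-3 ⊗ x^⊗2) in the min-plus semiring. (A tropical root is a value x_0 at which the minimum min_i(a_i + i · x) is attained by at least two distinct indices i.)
Roots: {-4, 6}

Each tropical root is a break point of the lower envelope of the lines y = a_i + i · x (there are 3 lines, with slopes 0, 1, ..., 2). Only the lines that attain the minimum somewhere contribute to roots; other lines are dominated. Here the surviving (envelope) indices are i = 2, i = 1, i = 0.
Intersections between consecutive envelope lines give the roots: for adjacent envelope indices i < j the intersection is x = (a_i − a_j) / (j − i). Reading off the sorted break points: {-4, 6}.
Verification: at each break x_0, at least two indices attain the minimum of min_i(a_i + i · x_0).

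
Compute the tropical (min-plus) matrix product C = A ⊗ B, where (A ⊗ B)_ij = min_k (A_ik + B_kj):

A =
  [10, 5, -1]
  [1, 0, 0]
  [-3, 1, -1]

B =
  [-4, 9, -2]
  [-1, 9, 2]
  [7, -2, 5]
A ⊗ B =
  [4, -3, 4]
  [-3, -2, -1]
  [-7, -3, -5]

Apply the min-plus product entry-by-entry:
  C[0][0] = min over k of (A[0][0] + B[0][0] = 10 + -4 = 6, A[0][1] + B[1][0] = 5 + -1 = 4, A[0][2] + B[2][0] = -1 + 7 = 6) = 4 (attained at k = 1)
  C[0][1] = min over k of (A[0][0] + B[0][1] = 10 + 9 = 19, A[0][1] + B[1][1] = 5 + 9 = 14, A[0][2] + B[2][1] = -1 + -2 = -3) = -3 (attained at k = 2)
  C[0][2] = min over k of (A[0][0] + B[0][2] = 10 + -2 = 8, A[0][1] + B[1][2] = 5 + 2 = 7, A[0][2] + B[2][2] = -1 + 5 = 4) = 4 (attained at k = 2)
  C[1][0] = min over k of (A[1][0] + B[0][0] = 1 + -4 = -3, A[1][1] + B[1][0] = 0 + -1 = -1, A[1][2] + B[2][0] = 0 + 7 = 7) = -3 (attained at k = 0)
  C[1][1] = min over k of (A[1][0] + B[0][1] = 1 + 9 = 10, A[1][1] + B[1][1] = 0 + 9 = 9, A[1][2] + B[2][1] = 0 + -2 = -2) = -2 (attained at k = 2)
  C[1][2] = min over k of (A[1][0] + B[0][2] = 1 + -2 = -1, A[1][1] + B[1][2] = 0 + 2 = 2, A[1][2] + B[2][2] = 0 + 5 = 5) = -1 (attained at k = 0)
  C[2][0] = min over k of (A[2][0] + B[0][0] = -3 + -4 = -7, A[2][1] + B[1][0] = 1 + -1 = 0, A[2][2] + B[2][0] = -1 + 7 = 6) = -7 (attained at k = 0)
  C[2][1] = min over k of (A[2][0] + B[0][1] = -3 + 9 = 6, A[2][1] + B[1][1] = 1 + 9 = 10, A[2][2] + B[2][1] = -1 + -2 = -3) = -3 (attained at k = 2)
  C[2][2] = min over k of (A[2][0] + B[0][2] = -3 + -2 = -5, A[2][1] + B[1][2] = 1 + 2 = 3, A[2][2] + B[2][2] = -1 + 5 = 4) = -5 (attained at k = 0)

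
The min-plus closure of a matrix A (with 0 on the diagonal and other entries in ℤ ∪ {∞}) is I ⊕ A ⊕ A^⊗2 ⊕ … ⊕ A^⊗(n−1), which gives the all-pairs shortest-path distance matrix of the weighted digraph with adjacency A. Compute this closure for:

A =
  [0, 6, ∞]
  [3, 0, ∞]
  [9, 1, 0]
Closure =
  [0, 6, ∞]
  [3, 0, ∞]
  [4, 1, 0]

This is the Floyd-Warshall all-pairs shortest-path computation. For each intermediate vertex k = 0, 1, …, 2, update dist[i][j] ← min(dist[i][j], dist[i][k] + dist[k][j]). The final matrix gives, for each (i, j), the minimum total weight of any directed path from i to j (possibly empty when i = j).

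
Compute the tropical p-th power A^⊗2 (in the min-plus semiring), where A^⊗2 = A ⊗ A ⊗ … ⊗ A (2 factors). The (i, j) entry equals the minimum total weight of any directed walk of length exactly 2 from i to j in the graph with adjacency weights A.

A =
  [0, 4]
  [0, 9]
A^⊗2 =
  [0, 4]
  [0, 4]

Each entry (A^⊗2)_ij equals the minimum over all length-2 walks i = v_0 → v_1 → … → v_2 = j of Σ_t A[v_t][v_{t+1}]. For example, for (i, j) = (0, 1) we minimise over 2 possible intermediate vertex sequences; the minimum is 4, attained along the walk 0 → 0 → 1.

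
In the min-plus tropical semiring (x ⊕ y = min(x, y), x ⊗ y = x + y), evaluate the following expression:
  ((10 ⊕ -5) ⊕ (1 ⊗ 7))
((10 ⊕ -5) ⊕ (1 ⊗ 7)) = -5

Expand innermost to outermost. Recall ⊕ takes the minimum of its arguments and ⊗ takes their sum. Working out the expression ((10 ⊕ -5) ⊕ (1 ⊗ 7)) gives -5.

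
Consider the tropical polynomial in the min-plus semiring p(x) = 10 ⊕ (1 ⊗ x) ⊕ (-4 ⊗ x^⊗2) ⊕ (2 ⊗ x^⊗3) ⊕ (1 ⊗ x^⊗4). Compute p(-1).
p(-1) = -6

A tropical monomial a ⊗ x^⊗i evaluates to a + i · x. Evaluating each term at x = -1:
  Term 0 contributes 10 + 0 · -1 = 10
  Term 1 contributes 1 + 1 · -1 = 0
  Term 2 contributes -4 + 2 · -1 = -6
  Term 3 contributes 2 + 3 · -1 = -1
  Term 4 contributes 1 + 4 · -1 = -3
p(-1) = ⊕ of these = min[10, 0, -6, -1, -3] = -6.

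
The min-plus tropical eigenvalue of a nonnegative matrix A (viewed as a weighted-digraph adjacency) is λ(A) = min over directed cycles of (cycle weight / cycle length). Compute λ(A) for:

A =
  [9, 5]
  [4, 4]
λ(A) = 4

Enumerate directed cycles and compute their means (weight / length). Sample:
  cycle 0 → 0: weight = 9, length = 1, mean = 9/1 ≈ 9.000
  cycle 1 → 1: weight = 4, length = 1, mean = 4/1 ≈ 4.000
  cycle 0 → 1 → 0: weight = 9, length = 2, mean = 9/2 ≈ 4.500
  cycle 1 → 0 → 1: weight = 9, length = 2, mean = 9/2 ≈ 4.500
Minimum mean = 4.000, attained e.g. along the cycle 1 → 1 with weight 4 and length 1. So λ(A) = 4/1 = 4.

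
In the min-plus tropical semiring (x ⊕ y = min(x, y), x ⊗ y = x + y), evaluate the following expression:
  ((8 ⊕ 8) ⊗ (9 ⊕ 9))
((8 ⊕ 8) ⊗ (9 ⊕ 9)) = 17

Expand innermost to outermost. Recall ⊕ takes the minimum of its arguments and ⊗ takes their sum. Working out the expression ((8 ⊕ 8) ⊗ (9 ⊕ 9)) gives 17.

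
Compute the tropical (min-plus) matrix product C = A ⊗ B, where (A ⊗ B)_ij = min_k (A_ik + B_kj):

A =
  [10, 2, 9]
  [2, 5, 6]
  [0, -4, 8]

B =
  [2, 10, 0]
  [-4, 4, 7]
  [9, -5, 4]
A ⊗ B =
  [-2, 4, 9]
  [1, 1, 2]
  [-8, 0, 0]

Apply the min-plus product entry-by-entry:
  C[0][0] = min over k of (A[0][0] + B[0][0] = 10 + 2 = 12, A[0][1] + B[1][0] = 2 + -4 = -2, A[0][2] + B[2][0] = 9 + 9 = 18) = -2 (attained at k = 1)
  C[0][1] = min over k of (A[0][0] + B[0][1] = 10 + 10 = 20, A[0][1] + B[1][1] = 2 + 4 = 6, A[0][2] + B[2][1] = 9 + -5 = 4) = 4 (attained at k = 2)
  C[0][2] = min over k of (A[0][0] + B[0][2] = 10 + 0 = 10, A[0][1] + B[1][2] = 2 + 7 = 9, A[0][2] + B[2][2] = 9 + 4 = 13) = 9 (attained at k = 1)
  C[1][0] = min over k of (A[1][0] + B[0][0] = 2 + 2 = 4, A[1][1] + B[1][0] = 5 + -4 = 1, A[1][2] + B[2][0] = 6 + 9 = 15) = 1 (attained at k = 1)
  C[1][1] = min over k of (A[1][0] + B[0][1] = 2 + 10 = 12, A[1][1] + B[1][1] = 5 + 4 = 9, A[1][2] + B[2][1] = 6 + -5 = 1) = 1 (attained at k = 2)
  C[1][2] = min over k of (A[1][0] + B[0][2] = 2 + 0 = 2, A[1][1] + B[1][2] = 5 + 7 = 12, A[1][2] + B[2][2] = 6 + 4 = 10) = 2 (attained at k = 0)
  C[2][0] = min over k of (A[2][0] + B[0][0] = 0 + 2 = 2, A[2][1] + B[1][0] = -4 + -4 = -8, A[2][2] + B[2][0] = 8 + 9 = 17) = -8 (attained at k = 1)
  C[2][1] = min over k of (A[2][0] + B[0][1] = 0 + 10 = 10, A[2][1] + B[1][1] = -4 + 4 = 0, A[2][2] + B[2][1] = 8 + -5 = 3) = 0 (attained at k = 1)
  C[2][2] = min over k of (A[2][0] + B[0][2] = 0 + 0 = 0, A[2][1] + B[1][2] = -4 + 7 = 3, A[2][2] + B[2][2] = 8 + 4 = 12) = 0 (attained at k = 0)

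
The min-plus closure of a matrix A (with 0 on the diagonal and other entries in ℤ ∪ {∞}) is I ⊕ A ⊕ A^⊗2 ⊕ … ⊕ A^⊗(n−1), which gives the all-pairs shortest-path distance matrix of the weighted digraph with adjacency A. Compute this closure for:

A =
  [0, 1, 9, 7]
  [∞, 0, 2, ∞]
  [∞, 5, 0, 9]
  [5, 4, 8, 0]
Closure =
  [0, 1, 3, 7]
  [16, 0, 2, 11]
  [14, 5, 0, 9]
  [5, 4, 6, 0]

This is the Floyd-Warshall all-pairs shortest-path computation. For each intermediate vertex k = 0, 1, …, 3, update dist[i][j] ← min(dist[i][j], dist[i][k] + dist[k][j]). The final matrix gives, for each (i, j), the minimum total weight of any directed path from i to j (possibly empty when i = j).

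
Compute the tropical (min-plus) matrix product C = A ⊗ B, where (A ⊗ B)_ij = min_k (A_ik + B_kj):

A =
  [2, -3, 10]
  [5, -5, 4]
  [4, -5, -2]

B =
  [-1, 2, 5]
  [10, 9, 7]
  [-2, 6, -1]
A ⊗ B =
  [1, 4, 4]
  [2, 4, 2]
  [-4, 4, -3]

Apply the min-plus product entry-by-entry:
  C[0][0] = min over k of (A[0][0] + B[0][0] = 2 + -1 = 1, A[0][1] + B[1][0] = -3 + 10 = 7, A[0][2] + B[2][0] = 10 + -2 = 8) = 1 (attained at k = 0)
  C[0][1] = min over k of (A[0][0] + B[0][1] = 2 + 2 = 4, A[0][1] + B[1][1] = -3 + 9 = 6, A[0][2] + B[2][1] = 10 + 6 = 16) = 4 (attained at k = 0)
  C[0][2] = min over k of (A[0][0] + B[0][2] = 2 + 5 = 7, A[0][1] + B[1][2] = -3 + 7 = 4, A[0][2] + B[2][2] = 10 + -1 = 9) = 4 (attained at k = 1)
  C[1][0] = min over k of (A[1][0] + B[0][0] = 5 + -1 = 4, A[1][1] + B[1][0] = -5 + 10 = 5, A[1][2] + B[2][0] = 4 + -2 = 2) = 2 (attained at k = 2)
  C[1][1] = min over k of (A[1][0] + B[0][1] = 5 + 2 = 7, A[1][1] + B[1][1] = -5 + 9 = 4, A[1][2] + B[2][1] = 4 + 6 = 10) = 4 (attained at k = 1)
  C[1][2] = min over k of (A[1][0] + B[0][2] = 5 + 5 = 10, A[1][1] + B[1][2] = -5 + 7 = 2, A[1][2] + B[2][2] = 4 + -1 = 3) = 2 (attained at k = 1)
  C[2][0] = min over k of (A[2][0] + B[0][0] = 4 + -1 = 3, A[2][1] + B[1][0] = -5 + 10 = 5, A[2][2] + B[2][0] = -2 + -2 = -4) = -4 (attained at k = 2)
  C[2][1] = min over k of (A[2][0] + B[0][1] = 4 + 2 = 6, A[2][1] + B[1][1] = -5 + 9 = 4, A[2][2] + B[2][1] = -2 + 6 = 4) = 4 (attained at k = 1)
  C[2][2] = min over k of (A[2][0] + B[0][2] = 4 + 5 = 9, A[2][1] + B[1][2] = -5 + 7 = 2, A[2][2] + B[2][2] = -2 + -1 = -3) = -3 (attained at k = 2)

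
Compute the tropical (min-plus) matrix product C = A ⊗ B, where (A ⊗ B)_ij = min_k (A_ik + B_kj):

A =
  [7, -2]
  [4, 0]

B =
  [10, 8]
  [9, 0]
A ⊗ B =
  [7, -2]
  [9, 0]

Apply the min-plus product entry-by-entry:
  C[0][0] = min over k of (A[0][0] + B[0][0] = 7 + 10 = 17, A[0][1] + B[1][0] = -2 + 9 = 7) = 7 (attained at k = 1)
  C[0][1] = min over k of (A[0][0] + B[0][1] = 7 + 8 = 15, A[0][1] + B[1][1] = -2 + 0 = -2) = -2 (attained at k = 1)
  C[1][0] = min over k of (A[1][0] + B[0][0] = 4 + 10 = 14, A[1][1] + B[1][0] = 0 + 9 = 9) = 9 (attained at k = 1)
  C[1][1] = min over k of (A[1][0] + B[0][1] = 4 + 8 = 12, A[1][1] + B[1][1] = 0 + 0 = 0) = 0 (attained at k = 1)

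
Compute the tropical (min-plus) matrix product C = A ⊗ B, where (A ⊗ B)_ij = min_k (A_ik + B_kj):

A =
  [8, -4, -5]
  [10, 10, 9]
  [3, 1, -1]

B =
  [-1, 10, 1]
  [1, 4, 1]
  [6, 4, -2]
A ⊗ B =
  [-3, -1, -7]
  [9, 13, 7]
  [2, 3, -3]

Apply the min-plus product entry-by-entry:
  C[0][0] = min over k of (A[0][0] + B[0][0] = 8 + -1 = 7, A[0][1] + B[1][0] = -4 + 1 = -3, A[0][2] + B[2][0] = -5 + 6 = 1) = -3 (attained at k = 1)
  C[0][1] = min over k of (A[0][0] + B[0][1] = 8 + 10 = 18, A[0][1] + B[1][1] = -4 + 4 = 0, A[0][2] + B[2][1] = -5 + 4 = -1) = -1 (attained at k = 2)
  C[0][2] = min over k of (A[0][0] + B[0][2] = 8 + 1 = 9, A[0][1] + B[1][2] = -4 + 1 = -3, A[0][2] + B[2][2] = -5 + -2 = -7) = -7 (attained at k = 2)
  C[1][0] = min over k of (A[1][0] + B[0][0] = 10 + -1 = 9, A[1][1] + B[1][0] = 10 + 1 = 11, A[1][2] + B[2][0] = 9 + 6 = 15) = 9 (attained at k = 0)
  C[1][1] = min over k of (A[1][0] + B[0][1] = 10 + 10 = 20, A[1][1] + B[1][1] = 10 + 4 = 14, A[1][2] + B[2][1] = 9 + 4 = 13) = 13 (attained at k = 2)
  C[1][2] = min over k of (A[1][0] + B[0][2] = 10 + 1 = 11, A[1][1] + B[1][2] = 10 + 1 = 11, A[1][2] + B[2][2] = 9 + -2 = 7) = 7 (attained at k = 2)
  C[2][0] = min over k of (A[2][0] + B[0][0] = 3 + -1 = 2, A[2][1] + B[1][0] = 1 + 1 = 2, A[2][2] + B[2][0] = -1 + 6 = 5) = 2 (attained at k = 0)
  C[2][1] = min over k of (A[2][0] + B[0][1] = 3 + 10 = 13, A[2][1] + B[1][1] = 1 + 4 = 5, A[2][2] + B[2][1] = -1 + 4 = 3) = 3 (attained at k = 2)
  C[2][2] = min over k of (A[2][0] + B[0][2] = 3 + 1 = 4, A[2][1] + B[1][2] = 1 + 1 = 2, A[2][2] + B[2][2] = -1 + -2 = -3) = -3 (attained at k = 2)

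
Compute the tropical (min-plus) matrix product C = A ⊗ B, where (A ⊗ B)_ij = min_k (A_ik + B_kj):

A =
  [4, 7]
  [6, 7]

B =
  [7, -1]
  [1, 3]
A ⊗ B =
  [8, 3]
  [8, 5]

Apply the min-plus product entry-by-entry:
  C[0][0] = min over k of (A[0][0] + B[0][0] = 4 + 7 = 11, A[0][1] + B[1][0] = 7 + 1 = 8) = 8 (attained at k = 1)
  C[0][1] = min over k of (A[0][0] + B[0][1] = 4 + -1 = 3, A[0][1] + B[1][1] = 7 + 3 = 10) = 3 (attained at k = 0)
  C[1][0] = min over k of (A[1][0] + B[0][0] = 6 + 7 = 13, A[1][1] + B[1][0] = 7 + 1 = 8) = 8 (attained at k = 1)
  C[1][1] = min over k of (A[1][0] + B[0][1] = 6 + -1 = 5, A[1][1] + B[1][1] = 7 + 3 = 10) = 5 (attained at k = 0)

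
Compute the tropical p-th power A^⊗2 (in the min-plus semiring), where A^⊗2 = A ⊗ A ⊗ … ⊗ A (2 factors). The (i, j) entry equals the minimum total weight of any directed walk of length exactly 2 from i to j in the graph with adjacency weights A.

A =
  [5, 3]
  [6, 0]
A^⊗2 =
  [9, 3]
  [6, 0]

Each entry (A^⊗2)_ij equals the minimum over all length-2 walks i = v_0 → v_1 → … → v_2 = j of Σ_t A[v_t][v_{t+1}]. For example, for (i, j) = (0, 1) we minimise over 2 possible intermediate vertex sequences; the minimum is 3, attained along the walk 0 → 1 → 1.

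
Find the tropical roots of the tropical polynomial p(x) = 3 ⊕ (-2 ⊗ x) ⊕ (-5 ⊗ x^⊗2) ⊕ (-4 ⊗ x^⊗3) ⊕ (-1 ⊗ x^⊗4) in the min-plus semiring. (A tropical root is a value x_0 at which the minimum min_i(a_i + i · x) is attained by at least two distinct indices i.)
Roots: {-3, -1, 3, 5}

Each tropical root is a break point of the lower envelope of the lines y = a_i + i · x (there are 5 lines, with slopes 0, 1, ..., 4). Only the lines that attain the minimum somewhere contribute to roots; other lines are dominated. Here the surviving (envelope) indices are i = 4, i = 3, i = 2, i = 1, i = 0.
Intersections between consecutive envelope lines give the roots: for adjacent envelope indices i < j the intersection is x = (a_i − a_j) / (j − i). Reading off the sorted break points: {-3, -1, 3, 5}.
Verification: at each break x_0, at least two indices attain the minimum of min_i(a_i + i · x_0).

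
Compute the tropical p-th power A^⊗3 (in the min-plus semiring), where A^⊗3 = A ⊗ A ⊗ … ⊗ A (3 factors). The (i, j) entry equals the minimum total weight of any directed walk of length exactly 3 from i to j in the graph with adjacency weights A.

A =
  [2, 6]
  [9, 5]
A^⊗3 =
  [6, 10]
  [13, 15]

Each entry (A^⊗3)_ij equals the minimum over all length-3 walks i = v_0 → v_1 → … → v_3 = j of Σ_t A[v_t][v_{t+1}]. For example, for (i, j) = (0, 1) we minimise over 4 possible intermediate vertex sequences; the minimum is 10, attained along the walk 0 → 0 → 0 → 1.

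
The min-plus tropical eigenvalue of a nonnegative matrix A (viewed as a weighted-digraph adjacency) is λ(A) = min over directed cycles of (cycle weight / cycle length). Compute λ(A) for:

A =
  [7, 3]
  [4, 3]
λ(A) = 3

Enumerate directed cycles and compute their means (weight / length). Sample:
  cycle 0 → 0: weight = 7, length = 1, mean = 7/1 ≈ 7.000
  cycle 1 → 1: weight = 3, length = 1, mean = 3/1 ≈ 3.000
  cycle 0 → 1 → 0: weight = 7, length = 2, mean = 7/2 ≈ 3.500
  cycle 1 → 0 → 1: weight = 7, length = 2, mean = 7/2 ≈ 3.500
Minimum mean = 3.000, attained e.g. along the cycle 1 → 1 with weight 3 and length 1. So λ(A) = 3/1 = 3.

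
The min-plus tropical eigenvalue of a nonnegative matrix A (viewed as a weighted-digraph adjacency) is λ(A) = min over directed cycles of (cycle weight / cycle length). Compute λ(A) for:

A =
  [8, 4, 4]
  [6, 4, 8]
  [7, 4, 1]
λ(A) = 1

Enumerate directed cycles and compute their means (weight / length). Sample:
  cycle 0 → 0: weight = 8, length = 1, mean = 8/1 ≈ 8.000
  cycle 1 → 1: weight = 4, length = 1, mean = 4/1 ≈ 4.000
  cycle 2 → 2: weight = 1, length = 1, mean = 1/1 ≈ 1.000
  cycle 0 → 1 → 0: weight = 10, length = 2, mean = 10/2 ≈ 5.000
  cycle 0 → 2 → 0: weight = 11, length = 2, mean = 11/2 ≈ 5.500
  cycle 1 → 0 → 1: weight = 10, length = 2, mean = 10/2 ≈ 5.000
Minimum mean = 1.000, attained e.g. along the cycle 2 → 2 with weight 1 and length 1. So λ(A) = 1/1 = 1.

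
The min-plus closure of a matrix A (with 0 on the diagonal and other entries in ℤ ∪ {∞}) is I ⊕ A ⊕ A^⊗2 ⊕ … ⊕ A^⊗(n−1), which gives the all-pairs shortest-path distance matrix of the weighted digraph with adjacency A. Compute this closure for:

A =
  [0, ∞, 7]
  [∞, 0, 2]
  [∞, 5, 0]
Closure =
  [0, 12, 7]
  [∞, 0, 2]
  [∞, 5, 0]

This is the Floyd-Warshall all-pairs shortest-path computation. For each intermediate vertex k = 0, 1, …, 2, update dist[i][j] ← min(dist[i][j], dist[i][k] + dist[k][j]). The final matrix gives, for each (i, j), the minimum total weight of any directed path from i to j (possibly empty when i = j).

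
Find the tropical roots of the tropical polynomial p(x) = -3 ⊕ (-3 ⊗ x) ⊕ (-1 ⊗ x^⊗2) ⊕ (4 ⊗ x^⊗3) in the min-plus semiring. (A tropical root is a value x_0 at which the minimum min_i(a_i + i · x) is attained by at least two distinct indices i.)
Roots: {-5, -2, 0}

Each tropical root is a break point of the lower envelope of the lines y = a_i + i · x (there are 4 lines, with slopes 0, 1, ..., 3). Only the lines that attain the minimum somewhere contribute to roots; other lines are dominated. Here the surviving (envelope) indices are i = 3, i = 2, i = 1, i = 0.
Intersections between consecutive envelope lines give the roots: for adjacent envelope indices i < j the intersection is x = (a_i − a_j) / (j − i). Reading off the sorted break points: {-5, -2, 0}.
Verification: at each break x_0, at least two indices attain the minimum of min_i(a_i + i · x_0).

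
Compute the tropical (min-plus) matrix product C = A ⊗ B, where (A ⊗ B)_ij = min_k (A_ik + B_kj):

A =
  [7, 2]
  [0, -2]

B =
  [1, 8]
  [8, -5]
A ⊗ B =
  [8, -3]
  [1, -7]

Apply the min-plus product entry-by-entry:
  C[0][0] = min over k of (A[0][0] + B[0][0] = 7 + 1 = 8, A[0][1] + B[1][0] = 2 + 8 = 10) = 8 (attained at k = 0)
  C[0][1] = min over k of (A[0][0] + B[0][1] = 7 + 8 = 15, A[0][1] + B[1][1] = 2 + -5 = -3) = -3 (attained at k = 1)
  C[1][0] = min over k of (A[1][0] + B[0][0] = 0 + 1 = 1, A[1][1] + B[1][0] = -2 + 8 = 6) = 1 (attained at k = 0)
  C[1][1] = min over k of (A[1][0] + B[0][1] = 0 + 8 = 8, A[1][1] + B[1][1] = -2 + -5 = -7) = -7 (attained at k = 1)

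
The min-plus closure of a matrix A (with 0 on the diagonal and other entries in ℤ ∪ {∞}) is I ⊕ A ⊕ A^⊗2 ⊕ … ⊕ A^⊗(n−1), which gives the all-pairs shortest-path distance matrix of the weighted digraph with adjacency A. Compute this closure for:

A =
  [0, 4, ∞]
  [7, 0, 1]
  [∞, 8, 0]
Closure =
  [0, 4, 5]
  [7, 0, 1]
  [15, 8, 0]

This is the Floyd-Warshall all-pairs shortest-path computation. For each intermediate vertex k = 0, 1, …, 2, update dist[i][j] ← min(dist[i][j], dist[i][k] + dist[k][j]). The final matrix gives, for each (i, j), the minimum total weight of any directed path from i to j (possibly empty when i = j).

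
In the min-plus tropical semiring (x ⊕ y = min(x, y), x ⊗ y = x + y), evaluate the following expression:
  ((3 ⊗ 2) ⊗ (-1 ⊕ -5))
((3 ⊗ 2) ⊗ (-1 ⊕ -5)) = 0

Expand innermost to outermost. Recall ⊕ takes the minimum of its arguments and ⊗ takes their sum. Working out the expression ((3 ⊗ 2) ⊗ (-1 ⊕ -5)) gives 0.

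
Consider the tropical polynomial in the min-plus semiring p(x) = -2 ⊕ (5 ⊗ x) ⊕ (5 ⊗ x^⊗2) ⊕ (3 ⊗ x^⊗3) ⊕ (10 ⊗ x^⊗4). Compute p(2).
p(2) = -2

A tropical monomial a ⊗ x^⊗i evaluates to a + i · x. Evaluating each term at x = 2:
  Term 0 contributes -2 + 0 · 2 = -2
  Term 1 contributes 5 + 1 · 2 = 7
  Term 2 contributes 5 + 2 · 2 = 9
  Term 3 contributes 3 + 3 · 2 = 9
  Term 4 contributes 10 + 4 · 2 = 18
p(2) = ⊕ of these = min[-2, 7, 9, 9, 18] = -2.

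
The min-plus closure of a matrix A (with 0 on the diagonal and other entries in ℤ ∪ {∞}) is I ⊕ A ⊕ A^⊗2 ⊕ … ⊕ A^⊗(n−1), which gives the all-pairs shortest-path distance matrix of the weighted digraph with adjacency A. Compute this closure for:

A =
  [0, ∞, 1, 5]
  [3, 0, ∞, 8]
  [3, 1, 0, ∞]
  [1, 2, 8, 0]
Closure =
  [0, 2, 1, 5]
  [3, 0, 4, 8]
  [3, 1, 0, 8]
  [1, 2, 2, 0]

This is the Floyd-Warshall all-pairs shortest-path computation. For each intermediate vertex k = 0, 1, …, 3, update dist[i][j] ← min(dist[i][j], dist[i][k] + dist[k][j]). The final matrix gives, for each (i, j), the minimum total weight of any directed path from i to j (possibly empty when i = j).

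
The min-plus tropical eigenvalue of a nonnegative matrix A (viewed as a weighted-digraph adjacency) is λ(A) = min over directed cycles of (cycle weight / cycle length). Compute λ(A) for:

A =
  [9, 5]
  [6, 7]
λ(A) = 11/2

Enumerate directed cycles and compute their means (weight / length). Sample:
  cycle 0 → 0: weight = 9, length = 1, mean = 9/1 ≈ 9.000
  cycle 1 → 1: weight = 7, length = 1, mean = 7/1 ≈ 7.000
  cycle 0 → 1 → 0: weight = 11, length = 2, mean = 11/2 ≈ 5.500
  cycle 1 → 0 → 1: weight = 11, length = 2, mean = 11/2 ≈ 5.500
Minimum mean = 5.500, attained e.g. along the cycle 0 → 1 → 0 with weight 11 and length 2. So λ(A) = 11/2 = 11/2.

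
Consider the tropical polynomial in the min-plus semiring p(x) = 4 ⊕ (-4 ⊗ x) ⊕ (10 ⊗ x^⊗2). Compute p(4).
p(4) = 0

A tropical monomial a ⊗ x^⊗i evaluates to a + i · x. Evaluating each term at x = 4:
  Term 0 contributes 4 + 0 · 4 = 4
  Term 1 contributes -4 + 1 · 4 = 0
  Term 2 contributes 10 + 2 · 4 = 18
p(4) = ⊕ of these = min[4, 0, 18] = 0.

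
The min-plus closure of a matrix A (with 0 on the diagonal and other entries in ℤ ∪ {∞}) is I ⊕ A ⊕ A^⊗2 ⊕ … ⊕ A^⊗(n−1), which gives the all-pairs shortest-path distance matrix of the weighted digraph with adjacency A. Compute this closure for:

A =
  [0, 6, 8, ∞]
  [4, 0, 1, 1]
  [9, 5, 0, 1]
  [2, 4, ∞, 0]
Closure =
  [0, 6, 7, 7]
  [3, 0, 1, 1]
  [3, 5, 0, 1]
  [2, 4, 5, 0]

This is the Floyd-Warshall all-pairs shortest-path computation. For each intermediate vertex k = 0, 1, …, 3, update dist[i][j] ← min(dist[i][j], dist[i][k] + dist[k][j]). The final matrix gives, for each (i, j), the minimum total weight of any directed path from i to j (possibly empty when i = j).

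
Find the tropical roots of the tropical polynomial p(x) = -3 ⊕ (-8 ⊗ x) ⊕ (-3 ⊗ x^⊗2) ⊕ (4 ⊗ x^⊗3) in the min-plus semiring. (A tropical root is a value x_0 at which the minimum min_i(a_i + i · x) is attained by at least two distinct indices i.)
Roots: {-7, -5, 5}

Each tropical root is a break point of the lower envelope of the lines y = a_i + i · x (there are 4 lines, with slopes 0, 1, ..., 3). Only the lines that attain the minimum somewhere contribute to roots; other lines are dominated. Here the surviving (envelope) indices are i = 3, i = 2, i = 1, i = 0.
Intersections between consecutive envelope lines give the roots: for adjacent envelope indices i < j the intersection is x = (a_i − a_j) / (j − i). Reading off the sorted break points: {-7, -5, 5}.
Verification: at each break x_0, at least two indices attain the minimum of min_i(a_i + i · x_0).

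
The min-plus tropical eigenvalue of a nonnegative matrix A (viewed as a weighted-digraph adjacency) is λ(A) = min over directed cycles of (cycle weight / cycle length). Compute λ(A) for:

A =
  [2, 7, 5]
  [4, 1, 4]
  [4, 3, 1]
λ(A) = 1

Enumerate directed cycles and compute their means (weight / length). Sample:
  cycle 0 → 0: weight = 2, length = 1, mean = 2/1 ≈ 2.000
  cycle 1 → 1: weight = 1, length = 1, mean = 1/1 ≈ 1.000
  cycle 2 → 2: weight = 1, length = 1, mean = 1/1 ≈ 1.000
  cycle 0 → 1 → 0: weight = 11, length = 2, mean = 11/2 ≈ 5.500
  cycle 0 → 2 → 0: weight = 9, length = 2, mean = 9/2 ≈ 4.500
  cycle 1 → 0 → 1: weight = 11, length = 2, mean = 11/2 ≈ 5.500
Minimum mean = 1.000, attained e.g. along the cycle 1 → 1 with weight 1 and length 1. So λ(A) = 1/1 = 1.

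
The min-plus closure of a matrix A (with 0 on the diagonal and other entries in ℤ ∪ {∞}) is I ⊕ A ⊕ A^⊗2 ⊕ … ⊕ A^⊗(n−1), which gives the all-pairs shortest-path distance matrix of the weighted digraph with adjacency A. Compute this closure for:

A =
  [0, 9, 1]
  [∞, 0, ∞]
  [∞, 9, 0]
Closure =
  [0, 9, 1]
  [∞, 0, ∞]
  [∞, 9, 0]

This is the Floyd-Warshall all-pairs shortest-path computation. For each intermediate vertex k = 0, 1, …, 2, update dist[i][j] ← min(dist[i][j], dist[i][k] + dist[k][j]). The final matrix gives, for each (i, j), the minimum total weight of any directed path from i to j (possibly empty when i = j).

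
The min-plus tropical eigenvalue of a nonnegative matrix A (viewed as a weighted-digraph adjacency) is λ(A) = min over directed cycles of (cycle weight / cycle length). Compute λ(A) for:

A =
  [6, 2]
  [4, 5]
λ(A) = 3

Enumerate directed cycles and compute their means (weight / length). Sample:
  cycle 0 → 0: weight = 6, length = 1, mean = 6/1 ≈ 6.000
  cycle 1 → 1: weight = 5, length = 1, mean = 5/1 ≈ 5.000
  cycle 0 → 1 → 0: weight = 6, length = 2, mean = 6/2 ≈ 3.000
  cycle 1 → 0 → 1: weight = 6, length = 2, mean = 6/2 ≈ 3.000
Minimum mean = 3.000, attained e.g. along the cycle 0 → 1 → 0 with weight 6 and length 2. So λ(A) = 6/2 = 3.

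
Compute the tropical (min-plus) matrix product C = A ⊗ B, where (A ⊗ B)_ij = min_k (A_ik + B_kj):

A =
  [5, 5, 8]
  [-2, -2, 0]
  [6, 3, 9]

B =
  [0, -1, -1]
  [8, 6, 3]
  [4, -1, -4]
A ⊗ B =
  [5, 4, 4]
  [-2, -3, -4]
  [6, 5, 5]

Apply the min-plus product entry-by-entry:
  C[0][0] = min over k of (A[0][0] + B[0][0] = 5 + 0 = 5, A[0][1] + B[1][0] = 5 + 8 = 13, A[0][2] + B[2][0] = 8 + 4 = 12) = 5 (attained at k = 0)
  C[0][1] = min over k of (A[0][0] + B[0][1] = 5 + -1 = 4, A[0][1] + B[1][1] = 5 + 6 = 11, A[0][2] + B[2][1] = 8 + -1 = 7) = 4 (attained at k = 0)
  C[0][2] = min over k of (A[0][0] + B[0][2] = 5 + -1 = 4, A[0][1] + B[1][2] = 5 + 3 = 8, A[0][2] + B[2][2] = 8 + -4 = 4) = 4 (attained at k = 0)
  C[1][0] = min over k of (A[1][0] + B[0][0] = -2 + 0 = -2, A[1][1] + B[1][0] = -2 + 8 = 6, A[1][2] + B[2][0] = 0 + 4 = 4) = -2 (attained at k = 0)
  C[1][1] = min over k of (A[1][0] + B[0][1] = -2 + -1 = -3, A[1][1] + B[1][1] = -2 + 6 = 4, A[1][2] + B[2][1] = 0 + -1 = -1) = -3 (attained at k = 0)
  C[1][2] = min over k of (A[1][0] + B[0][2] = -2 + -1 = -3, A[1][1] + B[1][2] = -2 + 3 = 1, A[1][2] + B[2][2] = 0 + -4 = -4) = -4 (attained at k = 2)
  C[2][0] = min over k of (A[2][0] + B[0][0] = 6 + 0 = 6, A[2][1] + B[1][0] = 3 + 8 = 11, A[2][2] + B[2][0] = 9 + 4 = 13) = 6 (attained at k = 0)
  C[2][1] = min over k of (A[2][0] + B[0][1] = 6 + -1 = 5, A[2][1] + B[1][1] = 3 + 6 = 9, A[2][2] + B[2][1] = 9 + -1 = 8) = 5 (attained at k = 0)
  C[2][2] = min over k of (A[2][0] + B[0][2] = 6 + -1 = 5, A[2][1] + B[1][2] = 3 + 3 = 6, A[2][2] + B[2][2] = 9 + -4 = 5) = 5 (attained at k = 0)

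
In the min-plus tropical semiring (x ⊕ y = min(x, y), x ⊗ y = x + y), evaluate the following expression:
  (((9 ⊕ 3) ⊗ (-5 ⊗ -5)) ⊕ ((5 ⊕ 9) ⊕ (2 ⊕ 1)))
(((9 ⊕ 3) ⊗ (-5 ⊗ -5)) ⊕ ((5 ⊕ 9) ⊕ (2 ⊕ 1))) = -7

Expand innermost to outermost. Recall ⊕ takes the minimum of its arguments and ⊗ takes their sum. Working out the expression (((9 ⊕ 3) ⊗ (-5 ⊗ -5)) ⊕ ((5 ⊕ 9) ⊕ (2 ⊕ 1))) gives -7.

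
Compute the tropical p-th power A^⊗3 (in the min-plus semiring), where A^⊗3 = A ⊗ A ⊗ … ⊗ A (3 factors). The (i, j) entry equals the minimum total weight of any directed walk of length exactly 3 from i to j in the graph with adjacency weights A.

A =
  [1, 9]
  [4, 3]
A^⊗3 =
  [3, 11]
  [6, 9]

Each entry (A^⊗3)_ij equals the minimum over all length-3 walks i = v_0 → v_1 → … → v_3 = j of Σ_t A[v_t][v_{t+1}]. For example, for (i, j) = (0, 1) we minimise over 4 possible intermediate vertex sequences; the minimum is 11, attained along the walk 0 → 0 → 0 → 1.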